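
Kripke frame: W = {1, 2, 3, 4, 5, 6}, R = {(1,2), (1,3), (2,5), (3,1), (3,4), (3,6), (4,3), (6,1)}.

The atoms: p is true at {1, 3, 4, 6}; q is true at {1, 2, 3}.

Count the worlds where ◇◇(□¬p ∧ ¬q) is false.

5

1: successors {2, 3}; ◇(□¬p ∧ ¬q) there: 2:T, 3:F. ✓
2: successors {5}; ◇(□¬p ∧ ¬q) there: 5:F. ✗
3: successors {1, 4, 6}; ◇(□¬p ∧ ¬q) there: 1:F, 4:F, 6:F. ✗
4: successors {3}; ◇(□¬p ∧ ¬q) there: 3:F. ✗
5: no successors, so ◇◇(□¬p ∧ ¬q) fails. ✗
6: successors {1}; ◇(□¬p ∧ ¬q) there: 1:F. ✗
Satisfying worlds: {1}.
So ◇◇(□¬p ∧ ¬q) fails at the other 5 worlds.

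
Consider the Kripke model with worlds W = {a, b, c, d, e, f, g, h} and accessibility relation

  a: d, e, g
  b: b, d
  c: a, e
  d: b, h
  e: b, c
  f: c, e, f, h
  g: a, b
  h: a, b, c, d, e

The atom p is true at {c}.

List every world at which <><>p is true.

a: successors {d, e, g}; <>p there: d:F, e:T, g:F. ✓
b: successors {b, d}; <>p there: b:F, d:F. ✗
c: successors {a, e}; <>p there: a:F, e:T. ✓
d: successors {b, h}; <>p there: b:F, h:T. ✓
e: successors {b, c}; <>p there: b:F, c:F. ✗
f: successors {c, e, f, h}; <>p there: c:F, e:T, f:T, h:T. ✓
g: successors {a, b}; <>p there: a:F, b:F. ✗
h: successors {a, b, c, d, e}; <>p there: a:F, b:F, c:F, d:F, e:T. ✓

{a, c, d, f, h}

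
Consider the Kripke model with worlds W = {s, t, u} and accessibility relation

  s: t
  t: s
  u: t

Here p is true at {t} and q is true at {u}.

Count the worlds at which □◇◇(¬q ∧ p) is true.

s: successors {t}; ◇◇(¬q ∧ p) there: t:T. ✓
t: successors {s}; ◇◇(¬q ∧ p) there: s:F. ✗
u: successors {t}; ◇◇(¬q ∧ p) there: t:T. ✓
Satisfying worlds: {s, u}.

2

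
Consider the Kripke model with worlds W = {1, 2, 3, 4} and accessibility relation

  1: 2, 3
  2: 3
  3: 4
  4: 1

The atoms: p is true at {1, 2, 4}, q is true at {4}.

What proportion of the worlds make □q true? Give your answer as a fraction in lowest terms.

1: successors {2, 3}; q there: 2:F, 3:F. ✗
2: successors {3}; q there: 3:F. ✗
3: successors {4}; q there: 4:T. ✓
4: successors {1}; q there: 1:F. ✗
That's 1 of 4 worlds, so 1/4.

1/4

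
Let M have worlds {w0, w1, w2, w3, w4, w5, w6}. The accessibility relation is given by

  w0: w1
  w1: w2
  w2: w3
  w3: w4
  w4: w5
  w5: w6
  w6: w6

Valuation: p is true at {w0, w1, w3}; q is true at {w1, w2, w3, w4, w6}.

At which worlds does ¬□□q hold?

{w3}

w0: □□q is T. ✗
w1: □□q is T. ✗
w2: □□q is T. ✗
w3: □□q is F. ✓
w4: □□q is T. ✗
w5: □□q is T. ✗
w6: □□q is T. ✗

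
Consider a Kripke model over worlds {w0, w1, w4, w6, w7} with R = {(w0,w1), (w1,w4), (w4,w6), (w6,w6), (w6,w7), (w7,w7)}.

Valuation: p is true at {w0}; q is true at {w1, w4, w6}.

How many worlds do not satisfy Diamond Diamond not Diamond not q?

w0: successors {w1}; Diamond not Diamond not q there: w1:T. ✓
w1: successors {w4}; Diamond not Diamond not q there: w4:F. ✗
w4: successors {w6}; Diamond not Diamond not q there: w6:F. ✗
w6: successors {w6, w7}; Diamond not Diamond not q there: w6:F, w7:F. ✗
w7: successors {w7}; Diamond not Diamond not q there: w7:F. ✗
Satisfying worlds: {w0}.
So Diamond Diamond not Diamond not q fails at the other 4 worlds.

4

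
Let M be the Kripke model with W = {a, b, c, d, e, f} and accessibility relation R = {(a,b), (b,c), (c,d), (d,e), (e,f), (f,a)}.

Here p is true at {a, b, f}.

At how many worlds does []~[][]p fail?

3

a: successors {b}; ~[][]p there: b:T. ✓
b: successors {c}; ~[][]p there: c:T. ✓
c: successors {d}; ~[][]p there: d:F. ✗
d: successors {e}; ~[][]p there: e:F. ✗
e: successors {f}; ~[][]p there: f:F. ✗
f: successors {a}; ~[][]p there: a:T. ✓
Satisfying worlds: {a, b, f}.
So []~[][]p fails at the other 3 worlds.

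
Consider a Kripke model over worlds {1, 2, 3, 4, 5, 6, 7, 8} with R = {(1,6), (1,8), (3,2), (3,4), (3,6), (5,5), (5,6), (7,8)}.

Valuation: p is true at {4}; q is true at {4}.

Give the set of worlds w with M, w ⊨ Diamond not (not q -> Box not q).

∅

1: successors {6, 8}; not (not q -> Box not q) there: 6:F, 8:F. ✗
2: no successors, so Diamond not (not q -> Box not q) fails. ✗
3: successors {2, 4, 6}; not (not q -> Box not q) there: 2:F, 4:F, 6:F. ✗
4: no successors, so Diamond not (not q -> Box not q) fails. ✗
5: successors {5, 6}; not (not q -> Box not q) there: 5:F, 6:F. ✗
6: no successors, so Diamond not (not q -> Box not q) fails. ✗
7: successors {8}; not (not q -> Box not q) there: 8:F. ✗
8: no successors, so Diamond not (not q -> Box not q) fails. ✗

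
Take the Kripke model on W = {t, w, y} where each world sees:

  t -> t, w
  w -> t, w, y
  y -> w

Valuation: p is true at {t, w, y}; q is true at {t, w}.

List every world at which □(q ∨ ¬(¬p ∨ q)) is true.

{t, w, y}

t: successors {t, w}; q ∨ ¬(¬p ∨ q) there: t:T, w:T. ✓
w: successors {t, w, y}; q ∨ ¬(¬p ∨ q) there: t:T, w:T, y:T. ✓
y: successors {w}; q ∨ ¬(¬p ∨ q) there: w:T. ✓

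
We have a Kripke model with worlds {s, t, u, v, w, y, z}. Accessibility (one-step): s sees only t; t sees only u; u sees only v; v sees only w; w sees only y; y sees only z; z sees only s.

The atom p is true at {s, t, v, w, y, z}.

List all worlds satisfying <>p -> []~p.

{t}

s: <>p is T, []~p is F. ✗
t: <>p is F, []~p is T. ✓
u: <>p is T, []~p is F. ✗
v: <>p is T, []~p is F. ✗
w: <>p is T, []~p is F. ✗
y: <>p is T, []~p is F. ✗
z: <>p is T, []~p is F. ✗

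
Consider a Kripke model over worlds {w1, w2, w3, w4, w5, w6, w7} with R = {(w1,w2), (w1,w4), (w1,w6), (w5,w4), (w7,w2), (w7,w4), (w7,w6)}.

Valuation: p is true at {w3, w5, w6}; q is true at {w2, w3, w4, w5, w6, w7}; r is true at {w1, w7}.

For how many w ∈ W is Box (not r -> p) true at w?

w1: successors {w2, w4, w6}; not r -> p there: w2:F, w4:F, w6:T. ✗
w2: no successors, so Box (not r -> p) holds vacuously. ✓
w3: no successors, so Box (not r -> p) holds vacuously. ✓
w4: no successors, so Box (not r -> p) holds vacuously. ✓
w5: successors {w4}; not r -> p there: w4:F. ✗
w6: no successors, so Box (not r -> p) holds vacuously. ✓
w7: successors {w2, w4, w6}; not r -> p there: w2:F, w4:F, w6:T. ✗
Satisfying worlds: {w2, w3, w4, w6}.

4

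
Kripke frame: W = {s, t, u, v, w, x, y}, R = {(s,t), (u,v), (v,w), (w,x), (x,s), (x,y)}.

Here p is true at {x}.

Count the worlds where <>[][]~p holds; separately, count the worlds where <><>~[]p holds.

For <>[][]~p:
s: successors {t}; [][]~p there: t:T. ✓
t: no successors, so <>[][]~p fails. ✗
u: successors {v}; [][]~p there: v:F. ✗
v: successors {w}; [][]~p there: w:T. ✓
w: successors {x}; [][]~p there: x:T. ✓
x: successors {s, y}; [][]~p there: s:T, y:T. ✓
y: no successors, so <>[][]~p fails. ✗
— 4 worlds.
For <><>~[]p:
s: successors {t}; <>~[]p there: t:F. ✗
t: no successors, so <><>~[]p fails. ✗
u: successors {v}; <>~[]p there: v:F. ✗
v: successors {w}; <>~[]p there: w:T. ✓
w: successors {x}; <>~[]p there: x:T. ✓
x: successors {s, y}; <>~[]p there: s:F, y:F. ✗
y: no successors, so <><>~[]p fails. ✗
— 2 worlds.

4 and 2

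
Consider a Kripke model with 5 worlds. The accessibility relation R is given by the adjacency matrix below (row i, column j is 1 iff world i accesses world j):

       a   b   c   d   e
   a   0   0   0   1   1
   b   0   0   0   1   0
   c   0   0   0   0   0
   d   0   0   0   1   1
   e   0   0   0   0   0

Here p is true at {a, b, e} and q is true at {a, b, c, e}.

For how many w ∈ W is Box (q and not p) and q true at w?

2

a: Box (q and not p) is F, q is T. ✗
b: Box (q and not p) is F, q is T. ✗
c: Box (q and not p) is T, q is T. ✓
d: Box (q and not p) is F, q is F. ✗
e: Box (q and not p) is T, q is T. ✓
Satisfying worlds: {c, e}.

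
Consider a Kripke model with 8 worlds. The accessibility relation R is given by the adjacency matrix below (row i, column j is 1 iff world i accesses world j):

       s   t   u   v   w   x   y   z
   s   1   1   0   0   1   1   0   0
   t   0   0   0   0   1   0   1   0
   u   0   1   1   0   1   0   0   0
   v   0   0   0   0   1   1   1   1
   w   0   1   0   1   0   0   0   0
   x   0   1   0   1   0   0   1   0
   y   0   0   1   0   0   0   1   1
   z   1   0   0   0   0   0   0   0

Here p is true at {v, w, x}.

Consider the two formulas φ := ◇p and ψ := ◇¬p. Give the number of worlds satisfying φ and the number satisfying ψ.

6 and 8

For ◇p:
s: successors {s, t, w, x}; p there: s:F, t:F, w:T, x:T. ✓
t: successors {w, y}; p there: w:T, y:F. ✓
u: successors {t, u, w}; p there: t:F, u:F, w:T. ✓
v: successors {w, x, y, z}; p there: w:T, x:T, y:F, z:F. ✓
w: successors {t, v}; p there: t:F, v:T. ✓
x: successors {t, v, y}; p there: t:F, v:T, y:F. ✓
y: successors {u, y, z}; p there: u:F, y:F, z:F. ✗
z: successors {s}; p there: s:F. ✗
— 6 worlds.
For ◇¬p:
s: successors {s, t, w, x}; ¬p there: s:T, t:T, w:F, x:F. ✓
t: successors {w, y}; ¬p there: w:F, y:T. ✓
u: successors {t, u, w}; ¬p there: t:T, u:T, w:F. ✓
v: successors {w, x, y, z}; ¬p there: w:F, x:F, y:T, z:T. ✓
w: successors {t, v}; ¬p there: t:T, v:F. ✓
x: successors {t, v, y}; ¬p there: t:T, v:F, y:T. ✓
y: successors {u, y, z}; ¬p there: u:T, y:T, z:T. ✓
z: successors {s}; ¬p there: s:T. ✓
— 8 worlds.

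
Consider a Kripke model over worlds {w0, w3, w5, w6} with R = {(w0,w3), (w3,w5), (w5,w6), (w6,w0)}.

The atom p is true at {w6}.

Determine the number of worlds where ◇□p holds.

w0: successors {w3}; □p there: w3:F. ✗
w3: successors {w5}; □p there: w5:T. ✓
w5: successors {w6}; □p there: w6:F. ✗
w6: successors {w0}; □p there: w0:F. ✗
Satisfying worlds: {w3}.

1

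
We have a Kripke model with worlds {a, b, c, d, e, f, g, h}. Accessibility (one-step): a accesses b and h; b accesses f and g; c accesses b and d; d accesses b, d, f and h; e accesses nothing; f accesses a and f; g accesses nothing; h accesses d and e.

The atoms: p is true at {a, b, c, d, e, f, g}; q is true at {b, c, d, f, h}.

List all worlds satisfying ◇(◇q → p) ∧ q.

a: ◇(◇q → p) is T, q is F. ✗
b: ◇(◇q → p) is T, q is T. ✓
c: ◇(◇q → p) is T, q is T. ✓
d: ◇(◇q → p) is T, q is T. ✓
e: ◇(◇q → p) is F, q is F. ✗
f: ◇(◇q → p) is T, q is T. ✓
g: ◇(◇q → p) is F, q is F. ✗
h: ◇(◇q → p) is T, q is T. ✓

{b, c, d, f, h}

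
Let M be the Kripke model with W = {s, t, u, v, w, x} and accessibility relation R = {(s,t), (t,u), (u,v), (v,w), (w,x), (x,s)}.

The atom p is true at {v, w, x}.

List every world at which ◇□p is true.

{t, u, v}

s: successors {t}; □p there: t:F. ✗
t: successors {u}; □p there: u:T. ✓
u: successors {v}; □p there: v:T. ✓
v: successors {w}; □p there: w:T. ✓
w: successors {x}; □p there: x:F. ✗
x: successors {s}; □p there: s:F. ✗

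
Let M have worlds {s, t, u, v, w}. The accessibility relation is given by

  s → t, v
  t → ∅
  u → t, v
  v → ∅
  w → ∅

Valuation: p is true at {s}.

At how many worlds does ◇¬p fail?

3

s: successors {t, v}; ¬p there: t:T, v:T. ✓
t: no successors, so ◇¬p fails. ✗
u: successors {t, v}; ¬p there: t:T, v:T. ✓
v: no successors, so ◇¬p fails. ✗
w: no successors, so ◇¬p fails. ✗
Satisfying worlds: {s, u}.
So ◇¬p fails at the other 3 worlds.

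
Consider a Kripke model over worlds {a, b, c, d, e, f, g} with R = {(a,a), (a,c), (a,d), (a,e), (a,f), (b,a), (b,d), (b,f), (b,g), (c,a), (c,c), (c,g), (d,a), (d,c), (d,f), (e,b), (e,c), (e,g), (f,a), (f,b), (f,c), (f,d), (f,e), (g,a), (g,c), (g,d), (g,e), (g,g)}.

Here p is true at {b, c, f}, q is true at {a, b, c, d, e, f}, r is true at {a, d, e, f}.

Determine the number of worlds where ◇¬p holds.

a: successors {a, c, d, e, f}; ¬p there: a:T, c:F, d:T, e:T, f:F. ✓
b: successors {a, d, f, g}; ¬p there: a:T, d:T, f:F, g:T. ✓
c: successors {a, c, g}; ¬p there: a:T, c:F, g:T. ✓
d: successors {a, c, f}; ¬p there: a:T, c:F, f:F. ✓
e: successors {b, c, g}; ¬p there: b:F, c:F, g:T. ✓
f: successors {a, b, c, d, e}; ¬p there: a:T, b:F, c:F, d:T, e:T. ✓
g: successors {a, c, d, e, g}; ¬p there: a:T, c:F, d:T, e:T, g:T. ✓
Satisfying worlds: {a, b, c, d, e, f, g}.

7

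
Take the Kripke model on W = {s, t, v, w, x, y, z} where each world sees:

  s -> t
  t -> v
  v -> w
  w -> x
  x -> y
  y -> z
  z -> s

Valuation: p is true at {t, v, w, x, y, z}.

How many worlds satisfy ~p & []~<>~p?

1

s: ~p is T, []~<>~p is T. ✓
t: ~p is F, []~<>~p is T. ✗
v: ~p is F, []~<>~p is T. ✗
w: ~p is F, []~<>~p is T. ✗
x: ~p is F, []~<>~p is T. ✗
y: ~p is F, []~<>~p is F. ✗
z: ~p is F, []~<>~p is T. ✗
Satisfying worlds: {s}.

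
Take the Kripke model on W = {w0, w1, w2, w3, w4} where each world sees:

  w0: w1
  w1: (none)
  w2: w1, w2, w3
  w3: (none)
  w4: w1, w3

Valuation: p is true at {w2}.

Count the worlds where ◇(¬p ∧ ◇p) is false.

5

w0: successors {w1}; ¬p ∧ ◇p there: w1:F. ✗
w1: no successors, so ◇(¬p ∧ ◇p) fails. ✗
w2: successors {w1, w2, w3}; ¬p ∧ ◇p there: w1:F, w2:F, w3:F. ✗
w3: no successors, so ◇(¬p ∧ ◇p) fails. ✗
w4: successors {w1, w3}; ¬p ∧ ◇p there: w1:F, w3:F. ✗
Satisfying worlds: ∅.
So ◇(¬p ∧ ◇p) fails at the other 5 worlds.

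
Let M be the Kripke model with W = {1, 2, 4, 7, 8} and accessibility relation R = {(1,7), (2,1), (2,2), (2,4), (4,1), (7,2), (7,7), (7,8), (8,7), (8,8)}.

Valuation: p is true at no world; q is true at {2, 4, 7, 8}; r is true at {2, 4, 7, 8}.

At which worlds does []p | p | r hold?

1: []p is F, p | r is F. ✗
2: []p is F, p | r is T. ✓
4: []p is F, p | r is T. ✓
7: []p is F, p | r is T. ✓
8: []p is F, p | r is T. ✓

{2, 4, 7, 8}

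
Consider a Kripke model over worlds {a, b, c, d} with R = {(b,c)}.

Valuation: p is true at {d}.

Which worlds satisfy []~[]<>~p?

{a, c, d}

a: no successors, so []~[]<>~p holds vacuously. ✓
b: successors {c}; ~[]<>~p there: c:F. ✗
c: no successors, so []~[]<>~p holds vacuously. ✓
d: no successors, so []~[]<>~p holds vacuously. ✓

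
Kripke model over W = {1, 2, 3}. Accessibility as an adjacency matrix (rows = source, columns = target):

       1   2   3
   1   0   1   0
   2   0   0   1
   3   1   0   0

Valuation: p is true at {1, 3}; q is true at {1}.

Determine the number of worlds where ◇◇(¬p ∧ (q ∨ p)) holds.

0

1: successors {2}; ◇(¬p ∧ (q ∨ p)) there: 2:F. ✗
2: successors {3}; ◇(¬p ∧ (q ∨ p)) there: 3:F. ✗
3: successors {1}; ◇(¬p ∧ (q ∨ p)) there: 1:F. ✗
Satisfying worlds: ∅.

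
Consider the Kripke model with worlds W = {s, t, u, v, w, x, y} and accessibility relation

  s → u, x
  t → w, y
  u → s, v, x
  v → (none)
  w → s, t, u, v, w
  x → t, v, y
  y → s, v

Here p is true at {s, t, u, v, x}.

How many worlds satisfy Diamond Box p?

6

s: successors {u, x}; Box p there: u:T, x:F. ✓
t: successors {w, y}; Box p there: w:F, y:T. ✓
u: successors {s, v, x}; Box p there: s:T, v:T, x:F. ✓
v: no successors, so Diamond Box p fails. ✗
w: successors {s, t, u, v, w}; Box p there: s:T, t:F, u:T, v:T, w:F. ✓
x: successors {t, v, y}; Box p there: t:F, v:T, y:T. ✓
y: successors {s, v}; Box p there: s:T, v:T. ✓
Satisfying worlds: {s, t, u, w, x, y}.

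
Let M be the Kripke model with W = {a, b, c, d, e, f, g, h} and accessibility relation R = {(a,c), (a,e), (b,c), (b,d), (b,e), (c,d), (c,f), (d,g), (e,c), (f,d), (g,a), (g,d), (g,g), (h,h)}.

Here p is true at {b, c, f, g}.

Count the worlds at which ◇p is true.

6

a: successors {c, e}; p there: c:T, e:F. ✓
b: successors {c, d, e}; p there: c:T, d:F, e:F. ✓
c: successors {d, f}; p there: d:F, f:T. ✓
d: successors {g}; p there: g:T. ✓
e: successors {c}; p there: c:T. ✓
f: successors {d}; p there: d:F. ✗
g: successors {a, d, g}; p there: a:F, d:F, g:T. ✓
h: successors {h}; p there: h:F. ✗
Satisfying worlds: {a, b, c, d, e, g}.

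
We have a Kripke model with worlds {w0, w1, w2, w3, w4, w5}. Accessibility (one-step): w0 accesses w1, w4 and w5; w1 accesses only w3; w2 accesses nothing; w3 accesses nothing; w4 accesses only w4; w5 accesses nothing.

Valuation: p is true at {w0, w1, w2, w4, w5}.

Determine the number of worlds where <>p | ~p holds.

3

w0: <>p is T, ~p is F. ✓
w1: <>p is F, ~p is F. ✗
w2: <>p is F, ~p is F. ✗
w3: <>p is F, ~p is T. ✓
w4: <>p is T, ~p is F. ✓
w5: <>p is F, ~p is F. ✗
Satisfying worlds: {w0, w3, w4}.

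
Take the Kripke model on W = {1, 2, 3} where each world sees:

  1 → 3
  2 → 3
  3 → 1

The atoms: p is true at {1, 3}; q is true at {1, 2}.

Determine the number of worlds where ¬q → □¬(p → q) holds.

2

1: ¬q is F, □¬(p → q) is T. ✓
2: ¬q is F, □¬(p → q) is T. ✓
3: ¬q is T, □¬(p → q) is F. ✗
Satisfying worlds: {1, 2}.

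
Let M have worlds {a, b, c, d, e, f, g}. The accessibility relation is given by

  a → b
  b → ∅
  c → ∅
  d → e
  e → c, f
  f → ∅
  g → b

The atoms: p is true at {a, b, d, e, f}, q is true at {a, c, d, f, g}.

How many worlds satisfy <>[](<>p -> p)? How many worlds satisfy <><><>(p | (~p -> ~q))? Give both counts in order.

4 and 0

For <>[](<>p -> p):
a: successors {b}; [](<>p -> p) there: b:T. ✓
b: no successors, so <>[](<>p -> p) fails. ✗
c: no successors, so <>[](<>p -> p) fails. ✗
d: successors {e}; [](<>p -> p) there: e:T. ✓
e: successors {c, f}; [](<>p -> p) there: c:T, f:T. ✓
f: no successors, so <>[](<>p -> p) fails. ✗
g: successors {b}; [](<>p -> p) there: b:T. ✓
— 4 worlds.
For <><><>(p | (~p -> ~q)):
a: successors {b}; <><>(p | (~p -> ~q)) there: b:F. ✗
b: no successors, so <><><>(p | (~p -> ~q)) fails. ✗
c: no successors, so <><><>(p | (~p -> ~q)) fails. ✗
d: successors {e}; <><>(p | (~p -> ~q)) there: e:F. ✗
e: successors {c, f}; <><>(p | (~p -> ~q)) there: c:F, f:F. ✗
f: no successors, so <><><>(p | (~p -> ~q)) fails. ✗
g: successors {b}; <><>(p | (~p -> ~q)) there: b:F. ✗
— 0 worlds.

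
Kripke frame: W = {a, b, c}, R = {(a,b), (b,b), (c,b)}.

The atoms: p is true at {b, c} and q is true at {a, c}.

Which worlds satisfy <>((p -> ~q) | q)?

{a, b, c}

a: successors {b}; (p -> ~q) | q there: b:T. ✓
b: successors {b}; (p -> ~q) | q there: b:T. ✓
c: successors {b}; (p -> ~q) | q there: b:T. ✓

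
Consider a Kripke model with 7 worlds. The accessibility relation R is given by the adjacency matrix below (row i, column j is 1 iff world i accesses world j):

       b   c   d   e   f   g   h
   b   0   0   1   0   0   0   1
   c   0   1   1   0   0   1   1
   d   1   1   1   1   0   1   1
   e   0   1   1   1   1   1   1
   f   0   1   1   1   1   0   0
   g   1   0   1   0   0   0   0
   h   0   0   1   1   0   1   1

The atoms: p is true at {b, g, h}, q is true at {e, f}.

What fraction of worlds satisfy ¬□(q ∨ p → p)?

b: □(q ∨ p → p) is T. ✗
c: □(q ∨ p → p) is T. ✗
d: □(q ∨ p → p) is F. ✓
e: □(q ∨ p → p) is F. ✓
f: □(q ∨ p → p) is F. ✓
g: □(q ∨ p → p) is T. ✗
h: □(q ∨ p → p) is F. ✓
That's 4 of 7 worlds, so 4/7.

4/7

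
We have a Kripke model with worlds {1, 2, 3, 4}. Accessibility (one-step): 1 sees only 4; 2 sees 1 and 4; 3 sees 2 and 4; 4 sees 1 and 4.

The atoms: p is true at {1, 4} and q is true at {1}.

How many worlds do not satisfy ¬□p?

1: □p is T. ✗
2: □p is T. ✗
3: □p is F. ✓
4: □p is T. ✗
Satisfying worlds: {3}.
So ¬□p fails at the other 3 worlds.

3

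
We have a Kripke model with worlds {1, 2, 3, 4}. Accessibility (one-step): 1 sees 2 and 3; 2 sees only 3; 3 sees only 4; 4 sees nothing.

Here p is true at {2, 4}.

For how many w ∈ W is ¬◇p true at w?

2

1: ◇p is T. ✗
2: ◇p is F. ✓
3: ◇p is T. ✗
4: ◇p is F. ✓
Satisfying worlds: {2, 4}.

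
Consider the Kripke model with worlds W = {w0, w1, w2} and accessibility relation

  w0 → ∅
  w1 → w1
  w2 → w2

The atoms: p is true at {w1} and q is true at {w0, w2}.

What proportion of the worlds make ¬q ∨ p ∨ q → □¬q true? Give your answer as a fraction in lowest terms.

w0: ¬q ∨ p ∨ q is T, □¬q is T. ✓
w1: ¬q ∨ p ∨ q is T, □¬q is T. ✓
w2: ¬q ∨ p ∨ q is T, □¬q is F. ✗
That's 2 of 3 worlds, so 2/3.

2/3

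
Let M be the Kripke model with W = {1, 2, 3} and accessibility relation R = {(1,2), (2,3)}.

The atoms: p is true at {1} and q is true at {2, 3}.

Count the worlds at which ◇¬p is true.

1: successors {2}; ¬p there: 2:T. ✓
2: successors {3}; ¬p there: 3:T. ✓
3: no successors, so ◇¬p fails. ✗
Satisfying worlds: {1, 2}.

2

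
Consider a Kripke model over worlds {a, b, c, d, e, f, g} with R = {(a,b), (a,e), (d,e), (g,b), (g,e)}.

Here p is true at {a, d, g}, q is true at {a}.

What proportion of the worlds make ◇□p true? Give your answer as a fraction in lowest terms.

a: successors {b, e}; □p there: b:T, e:T. ✓
b: no successors, so ◇□p fails. ✗
c: no successors, so ◇□p fails. ✗
d: successors {e}; □p there: e:T. ✓
e: no successors, so ◇□p fails. ✗
f: no successors, so ◇□p fails. ✗
g: successors {b, e}; □p there: b:T, e:T. ✓
That's 3 of 7 worlds, so 3/7.

3/7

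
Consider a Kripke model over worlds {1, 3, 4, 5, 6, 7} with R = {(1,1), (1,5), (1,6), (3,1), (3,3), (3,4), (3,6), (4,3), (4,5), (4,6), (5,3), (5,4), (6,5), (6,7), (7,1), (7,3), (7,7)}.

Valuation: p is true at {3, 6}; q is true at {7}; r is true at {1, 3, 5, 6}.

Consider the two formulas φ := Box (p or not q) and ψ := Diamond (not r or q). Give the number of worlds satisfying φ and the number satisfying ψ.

4 and 4

For Box (p or not q):
1: successors {1, 5, 6}; p or not q there: 1:T, 5:T, 6:T. ✓
3: successors {1, 3, 4, 6}; p or not q there: 1:T, 3:T, 4:T, 6:T. ✓
4: successors {3, 5, 6}; p or not q there: 3:T, 5:T, 6:T. ✓
5: successors {3, 4}; p or not q there: 3:T, 4:T. ✓
6: successors {5, 7}; p or not q there: 5:T, 7:F. ✗
7: successors {1, 3, 7}; p or not q there: 1:T, 3:T, 7:F. ✗
— 4 worlds.
For Diamond (not r or q):
1: successors {1, 5, 6}; not r or q there: 1:F, 5:F, 6:F. ✗
3: successors {1, 3, 4, 6}; not r or q there: 1:F, 3:F, 4:T, 6:F. ✓
4: successors {3, 5, 6}; not r or q there: 3:F, 5:F, 6:F. ✗
5: successors {3, 4}; not r or q there: 3:F, 4:T. ✓
6: successors {5, 7}; not r or q there: 5:F, 7:T. ✓
7: successors {1, 3, 7}; not r or q there: 1:F, 3:F, 7:T. ✓
— 4 worlds.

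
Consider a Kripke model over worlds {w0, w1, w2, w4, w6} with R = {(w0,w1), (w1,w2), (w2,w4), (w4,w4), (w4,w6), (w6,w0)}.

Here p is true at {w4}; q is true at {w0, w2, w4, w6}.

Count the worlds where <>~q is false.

w0: successors {w1}; ~q there: w1:T. ✓
w1: successors {w2}; ~q there: w2:F. ✗
w2: successors {w4}; ~q there: w4:F. ✗
w4: successors {w4, w6}; ~q there: w4:F, w6:F. ✗
w6: successors {w0}; ~q there: w0:F. ✗
Satisfying worlds: {w0}.
So <>~q fails at the other 4 worlds.

4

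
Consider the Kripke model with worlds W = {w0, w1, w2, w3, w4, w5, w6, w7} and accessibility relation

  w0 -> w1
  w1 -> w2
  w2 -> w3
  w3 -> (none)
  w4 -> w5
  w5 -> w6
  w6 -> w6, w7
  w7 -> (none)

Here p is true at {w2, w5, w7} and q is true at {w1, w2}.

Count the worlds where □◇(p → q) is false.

2

w0: successors {w1}; ◇(p → q) there: w1:T. ✓
w1: successors {w2}; ◇(p → q) there: w2:T. ✓
w2: successors {w3}; ◇(p → q) there: w3:F. ✗
w3: no successors, so □◇(p → q) holds vacuously. ✓
w4: successors {w5}; ◇(p → q) there: w5:T. ✓
w5: successors {w6}; ◇(p → q) there: w6:T. ✓
w6: successors {w6, w7}; ◇(p → q) there: w6:T, w7:F. ✗
w7: no successors, so □◇(p → q) holds vacuously. ✓
Satisfying worlds: {w0, w1, w3, w4, w5, w7}.
So □◇(p → q) fails at the other 2 worlds.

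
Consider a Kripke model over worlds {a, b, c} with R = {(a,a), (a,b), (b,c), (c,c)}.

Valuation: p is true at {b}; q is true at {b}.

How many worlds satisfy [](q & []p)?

a: successors {a, b}; q & []p there: a:F, b:F. ✗
b: successors {c}; q & []p there: c:F. ✗
c: successors {c}; q & []p there: c:F. ✗
Satisfying worlds: ∅.

0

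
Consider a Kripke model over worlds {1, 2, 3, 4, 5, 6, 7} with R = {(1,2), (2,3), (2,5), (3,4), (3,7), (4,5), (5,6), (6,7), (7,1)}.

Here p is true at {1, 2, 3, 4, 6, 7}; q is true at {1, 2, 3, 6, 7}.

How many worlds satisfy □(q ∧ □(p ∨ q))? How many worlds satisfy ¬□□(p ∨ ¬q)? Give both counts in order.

3 and 0

For □(q ∧ □(p ∨ q)):
1: successors {2}; q ∧ □(p ∨ q) there: 2:F. ✗
2: successors {3, 5}; q ∧ □(p ∨ q) there: 3:T, 5:F. ✗
3: successors {4, 7}; q ∧ □(p ∨ q) there: 4:F, 7:T. ✗
4: successors {5}; q ∧ □(p ∨ q) there: 5:F. ✗
5: successors {6}; q ∧ □(p ∨ q) there: 6:T. ✓
6: successors {7}; q ∧ □(p ∨ q) there: 7:T. ✓
7: successors {1}; q ∧ □(p ∨ q) there: 1:T. ✓
— 3 worlds.
For ¬□□(p ∨ ¬q):
1: □□(p ∨ ¬q) is T. ✗
2: □□(p ∨ ¬q) is T. ✗
3: □□(p ∨ ¬q) is T. ✗
4: □□(p ∨ ¬q) is T. ✗
5: □□(p ∨ ¬q) is T. ✗
6: □□(p ∨ ¬q) is T. ✗
7: □□(p ∨ ¬q) is T. ✗
— 0 worlds.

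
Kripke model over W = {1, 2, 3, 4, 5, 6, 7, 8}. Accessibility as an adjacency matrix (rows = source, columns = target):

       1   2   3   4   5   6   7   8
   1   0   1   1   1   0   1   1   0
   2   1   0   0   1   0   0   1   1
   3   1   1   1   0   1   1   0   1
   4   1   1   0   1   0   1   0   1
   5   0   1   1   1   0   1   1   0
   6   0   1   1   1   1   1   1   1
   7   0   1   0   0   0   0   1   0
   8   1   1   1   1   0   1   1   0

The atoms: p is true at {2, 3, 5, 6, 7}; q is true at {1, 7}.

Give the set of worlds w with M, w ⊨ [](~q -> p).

{7}

1: successors {2, 3, 4, 6, 7}; ~q -> p there: 2:T, 3:T, 4:F, 6:T, 7:T. ✗
2: successors {1, 4, 7, 8}; ~q -> p there: 1:T, 4:F, 7:T, 8:F. ✗
3: successors {1, 2, 3, 5, 6, 8}; ~q -> p there: 1:T, 2:T, 3:T, 5:T, 6:T, 8:F. ✗
4: successors {1, 2, 4, 6, 8}; ~q -> p there: 1:T, 2:T, 4:F, 6:T, 8:F. ✗
5: successors {2, 3, 4, 6, 7}; ~q -> p there: 2:T, 3:T, 4:F, 6:T, 7:T. ✗
6: successors {2, 3, 4, 5, 6, 7, 8}; ~q -> p there: 2:T, 3:T, 4:F, 5:T, 6:T, 7:T, 8:F. ✗
7: successors {2, 7}; ~q -> p there: 2:T, 7:T. ✓
8: successors {1, 2, 3, 4, 6, 7}; ~q -> p there: 1:T, 2:T, 3:T, 4:F, 6:T, 7:T. ✗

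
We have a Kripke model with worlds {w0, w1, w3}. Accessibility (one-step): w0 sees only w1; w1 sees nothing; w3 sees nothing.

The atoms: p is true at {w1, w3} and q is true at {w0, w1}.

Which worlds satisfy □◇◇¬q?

{w1, w3}

w0: successors {w1}; ◇◇¬q there: w1:F. ✗
w1: no successors, so □◇◇¬q holds vacuously. ✓
w3: no successors, so □◇◇¬q holds vacuously. ✓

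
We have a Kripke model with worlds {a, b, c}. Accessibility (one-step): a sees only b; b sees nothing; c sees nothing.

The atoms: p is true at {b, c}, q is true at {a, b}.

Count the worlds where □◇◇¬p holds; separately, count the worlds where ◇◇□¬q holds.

2 and 0

For □◇◇¬p:
a: successors {b}; ◇◇¬p there: b:F. ✗
b: no successors, so □◇◇¬p holds vacuously. ✓
c: no successors, so □◇◇¬p holds vacuously. ✓
— 2 worlds.
For ◇◇□¬q:
a: successors {b}; ◇□¬q there: b:F. ✗
b: no successors, so ◇◇□¬q fails. ✗
c: no successors, so ◇◇□¬q fails. ✗
— 0 worlds.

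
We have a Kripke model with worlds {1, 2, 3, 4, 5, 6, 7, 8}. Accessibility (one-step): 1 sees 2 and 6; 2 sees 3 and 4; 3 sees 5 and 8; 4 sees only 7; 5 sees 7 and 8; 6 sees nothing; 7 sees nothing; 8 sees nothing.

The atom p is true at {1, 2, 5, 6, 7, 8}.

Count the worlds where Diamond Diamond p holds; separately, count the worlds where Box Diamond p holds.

For Diamond Diamond p:
1: successors {2, 6}; Diamond p there: 2:F, 6:F. ✗
2: successors {3, 4}; Diamond p there: 3:T, 4:T. ✓
3: successors {5, 8}; Diamond p there: 5:T, 8:F. ✓
4: successors {7}; Diamond p there: 7:F. ✗
5: successors {7, 8}; Diamond p there: 7:F, 8:F. ✗
6: no successors, so Diamond Diamond p fails. ✗
7: no successors, so Diamond Diamond p fails. ✗
8: no successors, so Diamond Diamond p fails. ✗
— 2 worlds.
For Box Diamond p:
1: successors {2, 6}; Diamond p there: 2:F, 6:F. ✗
2: successors {3, 4}; Diamond p there: 3:T, 4:T. ✓
3: successors {5, 8}; Diamond p there: 5:T, 8:F. ✗
4: successors {7}; Diamond p there: 7:F. ✗
5: successors {7, 8}; Diamond p there: 7:F, 8:F. ✗
6: no successors, so Box Diamond p holds vacuously. ✓
7: no successors, so Box Diamond p holds vacuously. ✓
8: no successors, so Box Diamond p holds vacuously. ✓
— 4 worlds.

2 and 4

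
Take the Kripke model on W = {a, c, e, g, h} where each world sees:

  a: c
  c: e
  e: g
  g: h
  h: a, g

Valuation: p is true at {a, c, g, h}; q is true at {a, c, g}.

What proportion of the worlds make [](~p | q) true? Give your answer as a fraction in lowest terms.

4/5

a: successors {c}; ~p | q there: c:T. ✓
c: successors {e}; ~p | q there: e:T. ✓
e: successors {g}; ~p | q there: g:T. ✓
g: successors {h}; ~p | q there: h:F. ✗
h: successors {a, g}; ~p | q there: a:T, g:T. ✓
That's 4 of 5 worlds, so 4/5.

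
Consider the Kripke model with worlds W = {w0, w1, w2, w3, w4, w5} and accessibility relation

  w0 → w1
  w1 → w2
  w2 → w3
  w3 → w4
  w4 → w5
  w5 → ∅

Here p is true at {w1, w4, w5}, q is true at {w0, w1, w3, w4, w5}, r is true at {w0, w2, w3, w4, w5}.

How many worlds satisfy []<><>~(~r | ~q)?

4

w0: successors {w1}; <><>~(~r | ~q) there: w1:T. ✓
w1: successors {w2}; <><>~(~r | ~q) there: w2:T. ✓
w2: successors {w3}; <><>~(~r | ~q) there: w3:T. ✓
w3: successors {w4}; <><>~(~r | ~q) there: w4:F. ✗
w4: successors {w5}; <><>~(~r | ~q) there: w5:F. ✗
w5: no successors, so []<><>~(~r | ~q) holds vacuously. ✓
Satisfying worlds: {w0, w1, w2, w5}.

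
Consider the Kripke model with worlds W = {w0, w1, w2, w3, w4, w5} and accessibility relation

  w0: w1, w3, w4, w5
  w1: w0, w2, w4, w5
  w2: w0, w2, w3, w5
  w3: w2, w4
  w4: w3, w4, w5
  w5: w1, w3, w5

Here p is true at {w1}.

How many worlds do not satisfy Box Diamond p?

w0: successors {w1, w3, w4, w5}; Diamond p there: w1:F, w3:F, w4:F, w5:T. ✗
w1: successors {w0, w2, w4, w5}; Diamond p there: w0:T, w2:F, w4:F, w5:T. ✗
w2: successors {w0, w2, w3, w5}; Diamond p there: w0:T, w2:F, w3:F, w5:T. ✗
w3: successors {w2, w4}; Diamond p there: w2:F, w4:F. ✗
w4: successors {w3, w4, w5}; Diamond p there: w3:F, w4:F, w5:T. ✗
w5: successors {w1, w3, w5}; Diamond p there: w1:F, w3:F, w5:T. ✗
Satisfying worlds: ∅.
So Box Diamond p fails at the other 6 worlds.

6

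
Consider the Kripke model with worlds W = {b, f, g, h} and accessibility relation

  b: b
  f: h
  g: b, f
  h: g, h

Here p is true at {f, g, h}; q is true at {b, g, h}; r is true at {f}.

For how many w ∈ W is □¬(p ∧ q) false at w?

b: successors {b}; ¬(p ∧ q) there: b:T. ✓
f: successors {h}; ¬(p ∧ q) there: h:F. ✗
g: successors {b, f}; ¬(p ∧ q) there: b:T, f:T. ✓
h: successors {g, h}; ¬(p ∧ q) there: g:F, h:F. ✗
Satisfying worlds: {b, g}.
So □¬(p ∧ q) fails at the other 2 worlds.

2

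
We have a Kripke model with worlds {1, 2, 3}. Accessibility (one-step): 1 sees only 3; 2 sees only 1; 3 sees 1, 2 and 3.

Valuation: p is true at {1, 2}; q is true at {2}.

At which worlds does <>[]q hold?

1: successors {3}; []q there: 3:F. ✗
2: successors {1}; []q there: 1:F. ✗
3: successors {1, 2, 3}; []q there: 1:F, 2:F, 3:F. ✗

∅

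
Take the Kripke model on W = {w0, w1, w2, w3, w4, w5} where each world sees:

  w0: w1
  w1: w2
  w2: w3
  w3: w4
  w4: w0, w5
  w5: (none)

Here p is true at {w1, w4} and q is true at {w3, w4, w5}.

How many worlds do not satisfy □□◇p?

4

w0: successors {w1}; □◇p there: w1:F. ✗
w1: successors {w2}; □◇p there: w2:T. ✓
w2: successors {w3}; □◇p there: w3:F. ✗
w3: successors {w4}; □◇p there: w4:F. ✗
w4: successors {w0, w5}; □◇p there: w0:F, w5:T. ✗
w5: no successors, so □□◇p holds vacuously. ✓
Satisfying worlds: {w1, w5}.
So □□◇p fails at the other 4 worlds.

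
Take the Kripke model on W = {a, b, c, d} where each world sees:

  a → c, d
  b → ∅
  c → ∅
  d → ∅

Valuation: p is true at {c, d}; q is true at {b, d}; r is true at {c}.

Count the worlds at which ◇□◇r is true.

1

a: successors {c, d}; □◇r there: c:T, d:T. ✓
b: no successors, so ◇□◇r fails. ✗
c: no successors, so ◇□◇r fails. ✗
d: no successors, so ◇□◇r fails. ✗
Satisfying worlds: {a}.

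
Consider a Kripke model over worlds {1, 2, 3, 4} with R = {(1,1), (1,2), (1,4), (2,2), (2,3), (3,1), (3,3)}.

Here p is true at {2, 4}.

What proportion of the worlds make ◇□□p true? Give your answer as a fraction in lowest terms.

1: successors {1, 2, 4}; □□p there: 1:F, 2:F, 4:T. ✓
2: successors {2, 3}; □□p there: 2:F, 3:F. ✗
3: successors {1, 3}; □□p there: 1:F, 3:F. ✗
4: no successors, so ◇□□p fails. ✗
That's 1 of 4 worlds, so 1/4.

1/4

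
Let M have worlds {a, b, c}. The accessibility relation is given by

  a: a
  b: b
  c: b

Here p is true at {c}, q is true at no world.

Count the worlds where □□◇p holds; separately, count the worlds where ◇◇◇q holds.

0 and 0

For □□◇p:
a: successors {a}; □◇p there: a:F. ✗
b: successors {b}; □◇p there: b:F. ✗
c: successors {b}; □◇p there: b:F. ✗
— 0 worlds.
For ◇◇◇q:
a: successors {a}; ◇◇q there: a:F. ✗
b: successors {b}; ◇◇q there: b:F. ✗
c: successors {b}; ◇◇q there: b:F. ✗
— 0 worlds.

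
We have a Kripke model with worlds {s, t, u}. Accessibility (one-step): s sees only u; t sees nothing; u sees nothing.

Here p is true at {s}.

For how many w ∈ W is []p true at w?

s: successors {u}; p there: u:F. ✗
t: no successors, so []p holds vacuously. ✓
u: no successors, so []p holds vacuously. ✓
Satisfying worlds: {t, u}.

2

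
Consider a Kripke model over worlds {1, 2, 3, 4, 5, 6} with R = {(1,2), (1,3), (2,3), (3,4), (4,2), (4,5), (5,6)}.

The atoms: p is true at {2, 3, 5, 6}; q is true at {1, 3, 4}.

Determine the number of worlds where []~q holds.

3

1: successors {2, 3}; ~q there: 2:T, 3:F. ✗
2: successors {3}; ~q there: 3:F. ✗
3: successors {4}; ~q there: 4:F. ✗
4: successors {2, 5}; ~q there: 2:T, 5:T. ✓
5: successors {6}; ~q there: 6:T. ✓
6: no successors, so []~q holds vacuously. ✓
Satisfying worlds: {4, 5, 6}.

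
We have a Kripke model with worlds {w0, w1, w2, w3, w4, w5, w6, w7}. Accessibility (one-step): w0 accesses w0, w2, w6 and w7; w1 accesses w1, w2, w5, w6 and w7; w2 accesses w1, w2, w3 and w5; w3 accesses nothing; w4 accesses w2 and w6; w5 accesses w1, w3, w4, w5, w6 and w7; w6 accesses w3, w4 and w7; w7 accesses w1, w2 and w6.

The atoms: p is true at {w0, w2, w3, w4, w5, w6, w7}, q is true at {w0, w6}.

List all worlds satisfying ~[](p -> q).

w0: [](p -> q) is F. ✓
w1: [](p -> q) is F. ✓
w2: [](p -> q) is F. ✓
w3: [](p -> q) is T. ✗
w4: [](p -> q) is F. ✓
w5: [](p -> q) is F. ✓
w6: [](p -> q) is F. ✓
w7: [](p -> q) is F. ✓

{w0, w1, w2, w4, w5, w6, w7}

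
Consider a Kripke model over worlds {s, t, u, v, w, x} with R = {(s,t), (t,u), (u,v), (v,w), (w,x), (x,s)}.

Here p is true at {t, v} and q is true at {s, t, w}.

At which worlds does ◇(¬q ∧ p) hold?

{u}

s: successors {t}; ¬q ∧ p there: t:F. ✗
t: successors {u}; ¬q ∧ p there: u:F. ✗
u: successors {v}; ¬q ∧ p there: v:T. ✓
v: successors {w}; ¬q ∧ p there: w:F. ✗
w: successors {x}; ¬q ∧ p there: x:F. ✗
x: successors {s}; ¬q ∧ p there: s:F. ✗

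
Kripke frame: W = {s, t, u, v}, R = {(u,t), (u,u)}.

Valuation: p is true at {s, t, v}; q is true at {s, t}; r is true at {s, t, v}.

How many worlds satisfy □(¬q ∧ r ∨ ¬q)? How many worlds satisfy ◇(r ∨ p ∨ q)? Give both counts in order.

For □(¬q ∧ r ∨ ¬q):
s: no successors, so □(¬q ∧ r ∨ ¬q) holds vacuously. ✓
t: no successors, so □(¬q ∧ r ∨ ¬q) holds vacuously. ✓
u: successors {t, u}; ¬q ∧ r ∨ ¬q there: t:F, u:T. ✗
v: no successors, so □(¬q ∧ r ∨ ¬q) holds vacuously. ✓
— 3 worlds.
For ◇(r ∨ p ∨ q):
s: no successors, so ◇(r ∨ p ∨ q) fails. ✗
t: no successors, so ◇(r ∨ p ∨ q) fails. ✗
u: successors {t, u}; r ∨ p ∨ q there: t:T, u:F. ✓
v: no successors, so ◇(r ∨ p ∨ q) fails. ✗
— 1 world.

3 and 1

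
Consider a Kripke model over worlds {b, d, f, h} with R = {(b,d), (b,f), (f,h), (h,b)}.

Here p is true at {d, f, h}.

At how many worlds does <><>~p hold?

b: successors {d, f}; <>~p there: d:F, f:F. ✗
d: no successors, so <><>~p fails. ✗
f: successors {h}; <>~p there: h:T. ✓
h: successors {b}; <>~p there: b:F. ✗
Satisfying worlds: {f}.

1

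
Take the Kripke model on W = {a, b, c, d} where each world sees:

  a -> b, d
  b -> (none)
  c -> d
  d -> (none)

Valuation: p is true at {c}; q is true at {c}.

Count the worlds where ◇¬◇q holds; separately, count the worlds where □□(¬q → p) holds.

For ◇¬◇q:
a: successors {b, d}; ¬◇q there: b:T, d:T. ✓
b: no successors, so ◇¬◇q fails. ✗
c: successors {d}; ¬◇q there: d:T. ✓
d: no successors, so ◇¬◇q fails. ✗
— 2 worlds.
For □□(¬q → p):
a: successors {b, d}; □(¬q → p) there: b:T, d:T. ✓
b: no successors, so □□(¬q → p) holds vacuously. ✓
c: successors {d}; □(¬q → p) there: d:T. ✓
d: no successors, so □□(¬q → p) holds vacuously. ✓
— 4 worlds.

2 and 4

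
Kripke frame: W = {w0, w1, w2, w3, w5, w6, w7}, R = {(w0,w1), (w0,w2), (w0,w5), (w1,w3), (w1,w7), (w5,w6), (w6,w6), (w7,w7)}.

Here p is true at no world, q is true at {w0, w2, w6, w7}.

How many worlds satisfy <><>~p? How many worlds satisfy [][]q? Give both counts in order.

5 and 6

For <><>~p:
w0: successors {w1, w2, w5}; <>~p there: w1:T, w2:F, w5:T. ✓
w1: successors {w3, w7}; <>~p there: w3:F, w7:T. ✓
w2: no successors, so <><>~p fails. ✗
w3: no successors, so <><>~p fails. ✗
w5: successors {w6}; <>~p there: w6:T. ✓
w6: successors {w6}; <>~p there: w6:T. ✓
w7: successors {w7}; <>~p there: w7:T. ✓
— 5 worlds.
For [][]q:
w0: successors {w1, w2, w5}; []q there: w1:F, w2:T, w5:T. ✗
w1: successors {w3, w7}; []q there: w3:T, w7:T. ✓
w2: no successors, so [][]q holds vacuously. ✓
w3: no successors, so [][]q holds vacuously. ✓
w5: successors {w6}; []q there: w6:T. ✓
w6: successors {w6}; []q there: w6:T. ✓
w7: successors {w7}; []q there: w7:T. ✓
— 6 worlds.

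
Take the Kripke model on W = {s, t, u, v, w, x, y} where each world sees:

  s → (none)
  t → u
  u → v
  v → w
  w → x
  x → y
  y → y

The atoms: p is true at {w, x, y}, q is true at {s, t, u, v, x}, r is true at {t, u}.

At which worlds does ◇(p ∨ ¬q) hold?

{v, w, x, y}

s: no successors, so ◇(p ∨ ¬q) fails. ✗
t: successors {u}; p ∨ ¬q there: u:F. ✗
u: successors {v}; p ∨ ¬q there: v:F. ✗
v: successors {w}; p ∨ ¬q there: w:T. ✓
w: successors {x}; p ∨ ¬q there: x:T. ✓
x: successors {y}; p ∨ ¬q there: y:T. ✓
y: successors {y}; p ∨ ¬q there: y:T. ✓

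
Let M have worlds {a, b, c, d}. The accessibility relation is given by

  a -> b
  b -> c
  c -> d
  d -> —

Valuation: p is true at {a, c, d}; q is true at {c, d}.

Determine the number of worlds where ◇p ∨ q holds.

3

a: ◇p is F, q is F. ✗
b: ◇p is T, q is F. ✓
c: ◇p is T, q is T. ✓
d: ◇p is F, q is T. ✓
Satisfying worlds: {b, c, d}.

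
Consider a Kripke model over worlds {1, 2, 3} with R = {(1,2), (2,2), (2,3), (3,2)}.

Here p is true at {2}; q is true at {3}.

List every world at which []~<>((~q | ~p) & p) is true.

∅

1: successors {2}; ~<>((~q | ~p) & p) there: 2:F. ✗
2: successors {2, 3}; ~<>((~q | ~p) & p) there: 2:F, 3:F. ✗
3: successors {2}; ~<>((~q | ~p) & p) there: 2:F. ✗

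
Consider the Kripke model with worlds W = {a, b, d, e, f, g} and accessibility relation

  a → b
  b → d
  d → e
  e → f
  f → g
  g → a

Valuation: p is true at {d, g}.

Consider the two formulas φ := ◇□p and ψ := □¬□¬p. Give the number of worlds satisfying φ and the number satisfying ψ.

For ◇□p:
a: successors {b}; □p there: b:T. ✓
b: successors {d}; □p there: d:F. ✗
d: successors {e}; □p there: e:F. ✗
e: successors {f}; □p there: f:T. ✓
f: successors {g}; □p there: g:F. ✗
g: successors {a}; □p there: a:F. ✗
— 2 worlds.
For □¬□¬p:
a: successors {b}; ¬□¬p there: b:T. ✓
b: successors {d}; ¬□¬p there: d:F. ✗
d: successors {e}; ¬□¬p there: e:F. ✗
e: successors {f}; ¬□¬p there: f:T. ✓
f: successors {g}; ¬□¬p there: g:F. ✗
g: successors {a}; ¬□¬p there: a:F. ✗
— 2 worlds.

2 and 2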